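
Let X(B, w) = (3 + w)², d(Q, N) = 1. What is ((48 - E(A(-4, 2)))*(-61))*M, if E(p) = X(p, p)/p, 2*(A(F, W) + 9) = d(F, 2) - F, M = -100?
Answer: 3955850/13 ≈ 3.0430e+5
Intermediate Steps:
A(F, W) = -17/2 - F/2 (A(F, W) = -9 + (1 - F)/2 = -9 + (½ - F/2) = -17/2 - F/2)
E(p) = (3 + p)²/p
((48 - E(A(-4, 2)))*(-61))*M = ((48 - (3 + (-17/2 - ½*(-4)))²/(-17/2 - ½*(-4)))*(-61))*(-100) = ((48 - (3 + (-17/2 + 2))²/(-17/2 + 2))*(-61))*(-100) = ((48 - (3 - 13/2)²/(-13/2))*(-61))*(-100) = ((48 - (-2)*(-7/2)²/13)*(-61))*(-100) = ((48 - (-2)*49/(13*4))*(-61))*(-100) = ((48 - 1*(-49/26))*(-61))*(-100) = ((48 + 49/26)*(-61))*(-100) = ((1297/26)*(-61))*(-100) = -79117/26*(-100) = 3955850/13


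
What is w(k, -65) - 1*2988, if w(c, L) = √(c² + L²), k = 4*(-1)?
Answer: -2988 + √4241 ≈ -2922.9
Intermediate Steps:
k = -4
w(c, L) = √(L² + c²)
w(k, -65) - 1*2988 = √((-65)² + (-4)²) - 1*2988 = √(4225 + 16) - 2988 = √4241 - 2988 = -2988 + √4241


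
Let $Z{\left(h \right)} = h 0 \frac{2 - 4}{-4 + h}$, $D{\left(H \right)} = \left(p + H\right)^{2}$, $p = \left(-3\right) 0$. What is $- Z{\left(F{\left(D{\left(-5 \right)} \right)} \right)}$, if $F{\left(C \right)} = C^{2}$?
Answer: $0$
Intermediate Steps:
$p = 0$
$D{\left(H \right)} = H^{2}$ ($D{\left(H \right)} = \left(0 + H\right)^{2} = H^{2}$)
$Z{\left(h \right)} = 0$ ($Z{\left(h \right)} = 0 \left(- \frac{2}{-4 + h}\right) = 0$)
$- Z{\left(F{\left(D{\left(-5 \right)} \right)} \right)} = \left(-1\right) 0 = 0$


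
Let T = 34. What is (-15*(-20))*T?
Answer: 10200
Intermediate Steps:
(-15*(-20))*T = -15*(-20)*34 = 300*34 = 10200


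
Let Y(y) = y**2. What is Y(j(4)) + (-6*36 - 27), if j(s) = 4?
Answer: -227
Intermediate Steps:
Y(j(4)) + (-6*36 - 27) = 4**2 + (-6*36 - 27) = 16 + (-216 - 27) = 16 - 243 = -227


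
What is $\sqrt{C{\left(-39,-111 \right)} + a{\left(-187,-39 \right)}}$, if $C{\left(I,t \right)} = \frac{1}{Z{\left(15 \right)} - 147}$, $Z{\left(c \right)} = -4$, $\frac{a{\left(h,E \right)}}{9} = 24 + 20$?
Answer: $\frac{\sqrt{9029045}}{151} \approx 19.9$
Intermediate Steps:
$a{\left(h,E \right)} = 396$ ($a{\left(h,E \right)} = 9 \left(24 + 20\right) = 9 \cdot 44 = 396$)
$C{\left(I,t \right)} = - \frac{1}{151}$ ($C{\left(I,t \right)} = \frac{1}{-4 - 147} = \frac{1}{-151} = - \frac{1}{151}$)
$\sqrt{C{\left(-39,-111 \right)} + a{\left(-187,-39 \right)}} = \sqrt{- \frac{1}{151} + 396} = \sqrt{\frac{59795}{151}} = \frac{\sqrt{9029045}}{151}$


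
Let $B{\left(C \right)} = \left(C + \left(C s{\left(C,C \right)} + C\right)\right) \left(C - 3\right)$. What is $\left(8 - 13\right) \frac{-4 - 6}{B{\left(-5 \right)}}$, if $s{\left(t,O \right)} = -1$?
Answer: $\frac{5}{4} \approx 1.25$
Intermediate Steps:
$B{\left(C \right)} = C \left(-3 + C\right)$ ($B{\left(C \right)} = \left(C + \left(C \left(-1\right) + C\right)\right) \left(C - 3\right) = \left(C + \left(- C + C\right)\right) \left(-3 + C\right) = \left(C + 0\right) \left(-3 + C\right) = C \left(-3 + C\right)$)
$\left(8 - 13\right) \frac{-4 - 6}{B{\left(-5 \right)}} = \left(8 - 13\right) \frac{-4 - 6}{\left(-5\right) \left(-3 - 5\right)} = - 5 \frac{-4 - 6}{\left(-5\right) \left(-8\right)} = - 5 \left(- \frac{10}{40}\right) = - 5 \left(\left(-10\right) \frac{1}{40}\right) = \left(-5\right) \left(- \frac{1}{4}\right) = \frac{5}{4}$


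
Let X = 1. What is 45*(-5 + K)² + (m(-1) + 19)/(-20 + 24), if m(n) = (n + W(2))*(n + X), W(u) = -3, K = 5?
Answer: 19/4 ≈ 4.7500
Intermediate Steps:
m(n) = (1 + n)*(-3 + n) (m(n) = (n - 3)*(n + 1) = (-3 + n)*(1 + n) = (1 + n)*(-3 + n))
45*(-5 + K)² + (m(-1) + 19)/(-20 + 24) = 45*(-5 + 5)² + ((-3 + (-1)² - 2*(-1)) + 19)/(-20 + 24) = 45*0² + ((-3 + 1 + 2) + 19)/4 = 45*0 + (0 + 19)*(¼) = 0 + 19*(¼) = 0 + 19/4 = 19/4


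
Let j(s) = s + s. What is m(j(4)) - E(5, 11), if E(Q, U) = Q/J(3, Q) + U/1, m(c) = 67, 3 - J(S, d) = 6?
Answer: 173/3 ≈ 57.667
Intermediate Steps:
j(s) = 2*s
J(S, d) = -3 (J(S, d) = 3 - 1*6 = 3 - 6 = -3)
E(Q, U) = U - Q/3 (E(Q, U) = Q/(-3) + U/1 = Q*(-⅓) + U*1 = -Q/3 + U = U - Q/3)
m(j(4)) - E(5, 11) = 67 - (11 - ⅓*5) = 67 - (11 - 5/3) = 67 - 1*28/3 = 67 - 28/3 = 173/3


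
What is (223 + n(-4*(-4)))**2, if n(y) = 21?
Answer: 59536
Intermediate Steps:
(223 + n(-4*(-4)))**2 = (223 + 21)**2 = 244**2 = 59536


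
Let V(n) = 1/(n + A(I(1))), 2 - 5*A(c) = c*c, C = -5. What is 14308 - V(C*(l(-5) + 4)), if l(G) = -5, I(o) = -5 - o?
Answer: 128777/9 ≈ 14309.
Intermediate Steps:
A(c) = ⅖ - c²/5 (A(c) = ⅖ - c*c/5 = ⅖ - c²/5)
V(n) = 1/(-34/5 + n) (V(n) = 1/(n + (⅖ - (-5 - 1*1)²/5)) = 1/(n + (⅖ - (-5 - 1)²/5)) = 1/(n + (⅖ - ⅕*(-6)²)) = 1/(n + (⅖ - ⅕*36)) = 1/(n + (⅖ - 36/5)) = 1/(n - 34/5) = 1/(-34/5 + n))
14308 - V(C*(l(-5) + 4)) = 14308 - 5/(-34 + 5*(-5*(-5 + 4))) = 14308 - 5/(-34 + 5*(-5*(-1))) = 14308 - 5/(-34 + 5*5) = 14308 - 5/(-34 + 25) = 14308 - 5/(-9) = 14308 - 5*(-1)/9 = 14308 - 1*(-5/9) = 14308 + 5/9 = 128777/9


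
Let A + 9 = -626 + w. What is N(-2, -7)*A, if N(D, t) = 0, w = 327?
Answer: 0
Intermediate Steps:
A = -308 (A = -9 + (-626 + 327) = -9 - 299 = -308)
N(-2, -7)*A = 0*(-308) = 0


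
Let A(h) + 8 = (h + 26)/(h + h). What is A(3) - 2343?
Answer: -14077/6 ≈ -2346.2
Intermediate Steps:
A(h) = -8 + (26 + h)/(2*h) (A(h) = -8 + (h + 26)/(h + h) = -8 + (26 + h)/((2*h)) = -8 + (26 + h)*(1/(2*h)) = -8 + (26 + h)/(2*h))
A(3) - 2343 = (-15/2 + 13/3) - 2343 = -19/6 - 2343 = -14077/6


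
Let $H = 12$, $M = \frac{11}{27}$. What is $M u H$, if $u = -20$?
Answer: $- \frac{880}{9} \approx -97.778$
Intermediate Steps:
$M = \frac{11}{27}$ ($M = 11 \cdot \frac{1}{27} = \frac{11}{27} \approx 0.40741$)
$M u H = \frac{11}{27} \left(-20\right) 12 = \left(- \frac{220}{27}\right) 12 = - \frac{880}{9}$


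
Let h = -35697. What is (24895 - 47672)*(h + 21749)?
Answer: 317693596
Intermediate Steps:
(24895 - 47672)*(h + 21749) = (24895 - 47672)*(-35697 + 21749) = -22777*(-13948) = 317693596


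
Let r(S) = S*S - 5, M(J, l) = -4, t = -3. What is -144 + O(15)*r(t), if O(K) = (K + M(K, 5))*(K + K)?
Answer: 1176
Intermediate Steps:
r(S) = -5 + S**2 (r(S) = S**2 - 5 = -5 + S**2)
O(K) = 2*K*(-4 + K) (O(K) = (K - 4)*(K + K) = (-4 + K)*(2*K) = 2*K*(-4 + K))
-144 + O(15)*r(t) = -144 + (2*15*(-4 + 15))*(-5 + (-3)**2) = -144 + (2*15*11)*(-5 + 9) = -144 + 330*4 = -144 + 1320 = 1176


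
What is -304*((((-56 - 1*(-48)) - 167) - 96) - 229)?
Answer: 152000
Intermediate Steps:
-304*((((-56 - 1*(-48)) - 167) - 96) - 229) = -304*((((-56 + 48) - 167) - 96) - 229) = -304*(((-8 - 167) - 96) - 229) = -304*((-175 - 96) - 229) = -304*(-271 - 229) = -304*(-500) = 152000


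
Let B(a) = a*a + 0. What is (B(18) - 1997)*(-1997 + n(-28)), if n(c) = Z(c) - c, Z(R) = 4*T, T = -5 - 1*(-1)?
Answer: 3320905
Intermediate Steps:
B(a) = a² (B(a) = a² + 0 = a²)
T = -4 (T = -5 + 1 = -4)
Z(R) = -16 (Z(R) = 4*(-4) = -16)
n(c) = -16 - c
(B(18) - 1997)*(-1997 + n(-28)) = (18² - 1997)*(-1997 + (-16 - 1*(-28))) = (324 - 1997)*(-1997 + (-16 + 28)) = -1673*(-1997 + 12) = -1673*(-1985) = 3320905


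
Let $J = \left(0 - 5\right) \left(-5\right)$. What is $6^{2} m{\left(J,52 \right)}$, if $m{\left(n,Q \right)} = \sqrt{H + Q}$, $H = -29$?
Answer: $36 \sqrt{23} \approx 172.65$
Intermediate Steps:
$J = 25$ ($J = \left(-5\right) \left(-5\right) = 25$)
$m{\left(n,Q \right)} = \sqrt{-29 + Q}$
$6^{2} m{\left(J,52 \right)} = 6^{2} \sqrt{-29 + 52} = 36 \sqrt{23}$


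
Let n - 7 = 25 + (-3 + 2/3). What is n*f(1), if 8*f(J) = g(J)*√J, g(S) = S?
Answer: 89/24 ≈ 3.7083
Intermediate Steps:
f(J) = J^(3/2)/8 (f(J) = (J*√J)/8 = J^(3/2)/8)
n = 89/3 (n = 7 + (25 + (-3 + 2/3)) = 7 + (25 + (-3 + 2*(⅓))) = 7 + (25 + (-3 + ⅔)) = 7 + (25 - 7/3) = 7 + 68/3 = 89/3 ≈ 29.667)
n*f(1) = 89*(1^(3/2)/8)/3 = 89*((⅛)*1)/3 = (89/3)*(⅛) = 89/24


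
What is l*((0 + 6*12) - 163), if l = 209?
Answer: -19019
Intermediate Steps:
l*((0 + 6*12) - 163) = 209*((0 + 6*12) - 163) = 209*((0 + 72) - 163) = 209*(72 - 163) = 209*(-91) = -19019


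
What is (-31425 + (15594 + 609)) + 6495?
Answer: -8727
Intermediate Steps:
(-31425 + (15594 + 609)) + 6495 = (-31425 + 16203) + 6495 = -15222 + 6495 = -8727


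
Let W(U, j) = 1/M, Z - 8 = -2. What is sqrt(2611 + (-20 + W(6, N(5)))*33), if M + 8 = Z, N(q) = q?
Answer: sqrt(7738)/2 ≈ 43.983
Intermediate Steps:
Z = 6 (Z = 8 - 2 = 6)
M = -2 (M = -8 + 6 = -2)
W(U, j) = -1/2 (W(U, j) = 1/(-2) = -1/2)
sqrt(2611 + (-20 + W(6, N(5)))*33) = sqrt(2611 + (-20 - 1/2)*33) = sqrt(2611 - 41/2*33) = sqrt(2611 - 1353/2) = sqrt(3869/2) = sqrt(7738)/2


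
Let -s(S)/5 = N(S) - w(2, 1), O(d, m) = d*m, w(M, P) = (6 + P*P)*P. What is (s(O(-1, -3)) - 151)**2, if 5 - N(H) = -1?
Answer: 21316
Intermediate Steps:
w(M, P) = P*(6 + P**2) (w(M, P) = (6 + P**2)*P = P*(6 + P**2))
N(H) = 6 (N(H) = 5 - 1*(-1) = 5 + 1 = 6)
s(S) = 5 (s(S) = -5*(6 - (6 + 1**2)) = -5*(6 - (6 + 1)) = -5*(6 - 7) = -5*(-1) = 5)
(s(O(-1, -3)) - 151)**2 = (5 - 151)**2 = (-146)**2 = 21316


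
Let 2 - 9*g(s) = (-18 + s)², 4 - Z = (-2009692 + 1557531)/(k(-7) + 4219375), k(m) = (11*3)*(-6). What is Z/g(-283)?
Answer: -155959821/382253217023 ≈ -0.00040800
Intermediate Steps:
k(m) = -198 (k(m) = 33*(-6) = -198)
Z = 17328869/4219177 (Z = 4 - (-2009692 + 1557531)/(-198 + 4219375) = 4 - (-452161)/4219177 = 4 - 1*(-452161/4219177) = 4 + 452161/4219177 = 17328869/4219177 ≈ 4.1072)
g(s) = 2/9 - (-18 + s)²/9
Z/g(-283) = 17328869/(4219177*(2/9 - (-18 - 283)²/9)) = 17328869/(4219177*(2/9 - ⅑*(-301)²)) = 17328869/(4219177*(2/9 - ⅑*90601)) = 17328869/(4219177*(2/9 - 90601/9)) = 17328869/(4219177*(-90599/9)) = (17328869/4219177)*(-9/90599) = -155959821/382253217023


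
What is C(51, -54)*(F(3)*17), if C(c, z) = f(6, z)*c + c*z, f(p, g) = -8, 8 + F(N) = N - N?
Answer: 430032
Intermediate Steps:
F(N) = -8 (F(N) = -8 + (N - N) = -8 + 0 = -8)
C(c, z) = -8*c + c*z
C(51, -54)*(F(3)*17) = (51*(-8 - 54))*(-8*17) = (51*(-62))*(-136) = -3162*(-136) = 430032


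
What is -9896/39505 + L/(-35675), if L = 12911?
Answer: -172617771/281868175 ≈ -0.61241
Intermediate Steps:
-9896/39505 + L/(-35675) = -9896/39505 + 12911/(-35675) = -9896*1/39505 + 12911*(-1/35675) = -9896/39505 - 12911/35675 = -172617771/281868175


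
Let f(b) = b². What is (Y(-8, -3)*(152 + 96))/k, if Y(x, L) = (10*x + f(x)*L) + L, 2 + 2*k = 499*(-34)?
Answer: 17050/2121 ≈ 8.0387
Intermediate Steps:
k = -8484 (k = -1 + (499*(-34))/2 = -1 + (½)*(-16966) = -1 - 8483 = -8484)
Y(x, L) = L + 10*x + L*x² (Y(x, L) = (10*x + x²*L) + L = (10*x + L*x²) + L = L + 10*x + L*x²)
(Y(-8, -3)*(152 + 96))/k = ((-3 + 10*(-8) - 3*(-8)²)*(152 + 96))/(-8484) = ((-3 - 80 - 3*64)*248)*(-1/8484) = ((-3 - 80 - 192)*248)*(-1/8484) = -275*248*(-1/8484) = -68200*(-1/8484) = 17050/2121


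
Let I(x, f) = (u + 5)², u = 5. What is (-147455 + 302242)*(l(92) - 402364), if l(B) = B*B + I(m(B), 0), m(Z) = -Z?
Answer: -60955120600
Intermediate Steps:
I(x, f) = 100 (I(x, f) = (5 + 5)² = 10² = 100)
l(B) = 100 + B² (l(B) = B*B + 100 = B² + 100 = 100 + B²)
(-147455 + 302242)*(l(92) - 402364) = (-147455 + 302242)*((100 + 92²) - 402364) = 154787*((100 + 8464) - 402364) = 154787*(8564 - 402364) = 154787*(-393800) = -60955120600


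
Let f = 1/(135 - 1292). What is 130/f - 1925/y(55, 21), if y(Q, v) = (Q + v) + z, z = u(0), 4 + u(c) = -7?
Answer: -1955715/13 ≈ -1.5044e+5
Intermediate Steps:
f = -1/1157 (f = 1/(-1157) = -1/1157 ≈ -0.00086430)
u(c) = -11 (u(c) = -4 - 7 = -11)
z = -11
y(Q, v) = -11 + Q + v (y(Q, v) = (Q + v) - 11 = -11 + Q + v)
130/f - 1925/y(55, 21) = 130/(-1/1157) - 1925/(-11 + 55 + 21) = 130*(-1157) - 1925/65 = -150410 - 1925*1/65 = -150410 - 385/13 = -1955715/13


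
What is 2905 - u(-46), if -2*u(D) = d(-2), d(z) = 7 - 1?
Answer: 2908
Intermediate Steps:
d(z) = 6
u(D) = -3 (u(D) = -½*6 = -3)
2905 - u(-46) = 2905 - 1*(-3) = 2905 + 3 = 2908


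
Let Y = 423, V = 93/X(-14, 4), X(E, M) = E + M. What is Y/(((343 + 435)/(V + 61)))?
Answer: 218691/7780 ≈ 28.109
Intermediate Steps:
V = -93/10 (V = 93/(-14 + 4) = 93/(-10) = 93*(-⅒) = -93/10 ≈ -9.3000)
Y/(((343 + 435)/(V + 61))) = 423/(((343 + 435)/(-93/10 + 61))) = 423/((778/(517/10))) = 423/((778*(10/517))) = 423/(7780/517) = 423*(517/7780) = 218691/7780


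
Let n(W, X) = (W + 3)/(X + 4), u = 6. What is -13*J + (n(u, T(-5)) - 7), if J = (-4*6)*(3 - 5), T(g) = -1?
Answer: -628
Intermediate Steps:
n(W, X) = (3 + W)/(4 + X)
J = 48 (J = -24*(-2) = 48)
-13*J + (n(u, T(-5)) - 7) = -13*48 + ((3 + 6)/(4 - 1) - 7) = -624 + (9/3 - 7) = -624 + ((⅓)*9 - 7) = -624 + (3 - 7) = -624 - 4 = -628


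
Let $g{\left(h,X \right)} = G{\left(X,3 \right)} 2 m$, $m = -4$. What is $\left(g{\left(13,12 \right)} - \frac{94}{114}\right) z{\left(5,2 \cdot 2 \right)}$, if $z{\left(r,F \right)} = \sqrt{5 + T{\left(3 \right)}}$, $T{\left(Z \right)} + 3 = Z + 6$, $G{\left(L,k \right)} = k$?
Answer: $- \frac{1415 \sqrt{11}}{57} \approx -82.334$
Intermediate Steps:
$T{\left(Z \right)} = 3 + Z$ ($T{\left(Z \right)} = -3 + \left(Z + 6\right) = -3 + \left(6 + Z\right) = 3 + Z$)
$g{\left(h,X \right)} = -24$ ($g{\left(h,X \right)} = 3 \cdot 2 \left(-4\right) = 6 \left(-4\right) = -24$)
$z{\left(r,F \right)} = \sqrt{11}$ ($z{\left(r,F \right)} = \sqrt{5 + \left(3 + 3\right)} = \sqrt{5 + 6} = \sqrt{11}$)
$\left(g{\left(13,12 \right)} - \frac{94}{114}\right) z{\left(5,2 \cdot 2 \right)} = \left(-24 - \frac{94}{114}\right) \sqrt{11} = \left(-24 - \frac{47}{57}\right) \sqrt{11} = - \frac{1415 \sqrt{11}}{57}$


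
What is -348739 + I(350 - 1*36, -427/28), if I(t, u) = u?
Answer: -1395017/4 ≈ -3.4875e+5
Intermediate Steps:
-348739 + I(350 - 1*36, -427/28) = -348739 - 427/28 = -348739 - 427*1/28 = -348739 - 61/4 = -1395017/4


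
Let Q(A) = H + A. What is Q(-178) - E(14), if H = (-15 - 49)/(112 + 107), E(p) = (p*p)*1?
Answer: -81970/219 ≈ -374.29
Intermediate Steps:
E(p) = p**2 (E(p) = p**2*1 = p**2)
H = -64/219 ≈ -0.29224
Q(A) = -64/219 + A
Q(-178) - E(14) = (-64/219 - 178) - 1*14**2 = -39046/219 - 1*196 = -39046/219 - 196 = -81970/219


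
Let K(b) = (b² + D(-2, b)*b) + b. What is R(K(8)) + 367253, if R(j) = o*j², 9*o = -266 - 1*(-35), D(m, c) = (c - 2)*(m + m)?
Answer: -2347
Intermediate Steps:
D(m, c) = 2*m*(-2 + c) (D(m, c) = (-2 + c)*(2*m) = 2*m*(-2 + c))
o = -77/3 (o = (-266 - 1*(-35))/9 = (-266 + 35)/9 = (⅑)*(-231) = -77/3 ≈ -25.667)
K(b) = b + b² + b*(8 - 4*b) (K(b) = (b² + (2*(-2)*(-2 + b))*b) + b = (b² + (8 - 4*b)*b) + b = (b² + b*(8 - 4*b)) + b = b + b² + b*(8 - 4*b))
R(j) = -77*j²/3
R(K(8)) + 367253 = -77*576*(3 - 1*8)²/3 + 367253 = -77*576*(3 - 8)²/3 + 367253 = -77*(3*8*(-5))²/3 + 367253 = -77/3*(-120)² + 367253 = -77/3*14400 + 367253 = -369600 + 367253 = -2347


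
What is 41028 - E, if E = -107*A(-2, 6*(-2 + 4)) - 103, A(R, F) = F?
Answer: 42415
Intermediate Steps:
E = -1387 (E = -642*(-2 + 4) - 103 = -642*2 - 103 = -107*12 - 103 = -1284 - 103 = -1387)
41028 - E = 41028 - 1*(-1387) = 41028 + 1387 = 42415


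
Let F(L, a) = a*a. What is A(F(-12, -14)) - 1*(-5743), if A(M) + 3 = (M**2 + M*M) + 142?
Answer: 82714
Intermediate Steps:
F(L, a) = a**2
A(M) = 139 + 2*M**2 (A(M) = -3 + ((M**2 + M*M) + 142) = -3 + ((M**2 + M**2) + 142) = -3 + (2*M**2 + 142) = -3 + (142 + 2*M**2) = 139 + 2*M**2)
A(F(-12, -14)) - 1*(-5743) = (139 + 2*((-14)**2)**2) - 1*(-5743) = (139 + 2*196**2) + 5743 = (139 + 2*38416) + 5743 = (139 + 76832) + 5743 = 76971 + 5743 = 82714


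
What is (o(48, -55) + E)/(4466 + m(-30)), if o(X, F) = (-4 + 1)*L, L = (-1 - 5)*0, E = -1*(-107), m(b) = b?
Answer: 107/4436 ≈ 0.024121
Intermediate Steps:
E = 107
L = 0 (L = -6*0 = 0)
o(X, F) = 0 (o(X, F) = (-4 + 1)*0 = -3*0 = 0)
(o(48, -55) + E)/(4466 + m(-30)) = (0 + 107)/(4466 - 30) = 107/4436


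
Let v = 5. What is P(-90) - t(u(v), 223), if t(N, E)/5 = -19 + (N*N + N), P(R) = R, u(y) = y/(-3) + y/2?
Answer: -95/36 ≈ -2.6389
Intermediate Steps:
u(y) = y/6 (u(y) = y*(-1/3) + y*(1/2) = -y/3 + y/2 = y/6)
t(N, E) = -95 + 5*N + 5*N**2 (t(N, E) = 5*(-19 + (N*N + N)) = 5*(-19 + (N**2 + N)) = 5*(-19 + (N + N**2)) = 5*(-19 + N + N**2) = -95 + 5*N + 5*N**2)
P(-90) - t(u(v), 223) = -90 - (-95 + 5*((1/6)*5) + 5*((1/6)*5)**2) = -90 - (-95 + 5*(5/6) + 5*(5/6)**2) = -90 - (-95 + 25/6 + 5*(25/36)) = -90 - (-95 + 25/6 + 125/36) = -90 - 1*(-3145/36) = -90 + 3145/36 = -95/36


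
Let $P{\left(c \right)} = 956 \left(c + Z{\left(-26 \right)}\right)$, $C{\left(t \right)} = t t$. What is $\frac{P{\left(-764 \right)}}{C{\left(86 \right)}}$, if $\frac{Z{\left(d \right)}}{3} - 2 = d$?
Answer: $- \frac{199804}{1849} \approx -108.06$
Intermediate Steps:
$C{\left(t \right)} = t^{2}$
$Z{\left(d \right)} = 6 + 3 d$
$P{\left(c \right)} = -68832 + 956 c$ ($P{\left(c \right)} = 956 \left(c + \left(6 + 3 \left(-26\right)\right)\right) = 956 \left(c + \left(6 - 78\right)\right) = 956 \left(c - 72\right) = 956 \left(-72 + c\right) = -68832 + 956 c$)
$\frac{P{\left(-764 \right)}}{C{\left(86 \right)}} = \frac{-68832 + 956 \left(-764\right)}{86^{2}} = \frac{-68832 - 730384}{7396} = \left(-799216\right) \frac{1}{7396} = - \frac{199804}{1849}$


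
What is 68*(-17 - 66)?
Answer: -5644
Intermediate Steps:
68*(-17 - 66) = 68*(-83) = -5644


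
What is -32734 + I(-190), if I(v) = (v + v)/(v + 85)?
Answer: -687338/21 ≈ -32730.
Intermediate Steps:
I(v) = 2*v/(85 + v) (I(v) = (2*v)/(85 + v) = 2*v/(85 + v))
-32734 + I(-190) = -32734 + 2*(-190)/(85 - 190) = -32734 + 2*(-190)/(-105) = -32734 + 2*(-190)*(-1/105) = -32734 + 76/21 = -687338/21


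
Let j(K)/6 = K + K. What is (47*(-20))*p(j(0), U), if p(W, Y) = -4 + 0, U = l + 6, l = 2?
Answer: 3760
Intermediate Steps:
j(K) = 12*K (j(K) = 6*(K + K) = 6*(2*K) = 12*K)
U = 8 (U = 2 + 6 = 8)
p(W, Y) = -4
(47*(-20))*p(j(0), U) = (47*(-20))*(-4) = -940*(-4) = 3760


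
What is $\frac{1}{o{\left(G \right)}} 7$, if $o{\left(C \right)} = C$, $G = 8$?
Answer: $\frac{7}{8} \approx 0.875$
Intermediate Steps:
$\frac{1}{o{\left(G \right)}} 7 = \frac{1}{8} \cdot 7 = \frac{7}{8}$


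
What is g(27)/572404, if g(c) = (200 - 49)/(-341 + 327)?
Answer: -151/8013656 ≈ -1.8843e-5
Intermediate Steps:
g(c) = -151/14 (g(c) = 151/(-14) = 151*(-1/14) = -151/14)
g(27)/572404 = -151/14/572404 = -151/14*1/572404 = -151/8013656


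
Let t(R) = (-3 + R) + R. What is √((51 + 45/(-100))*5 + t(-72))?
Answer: 3*√47/2 ≈ 10.283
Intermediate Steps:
t(R) = -3 + 2*R
√((51 + 45/(-100))*5 + t(-72)) = √((51 + 45/(-100))*5 + (-3 + 2*(-72))) = √((51 + 45*(-1/100))*5 + (-3 - 144)) = √((51 - 9/20)*5 - 147) = √((1011/20)*5 - 147) = √(1011/4 - 147) = √(423/4) = 3*√47/2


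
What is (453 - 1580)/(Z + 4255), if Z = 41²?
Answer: -161/848 ≈ -0.18986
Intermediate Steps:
Z = 1681
(453 - 1580)/(Z + 4255) = (453 - 1580)/(1681 + 4255) = -1127/5936 = -1127*1/5936 = -161/848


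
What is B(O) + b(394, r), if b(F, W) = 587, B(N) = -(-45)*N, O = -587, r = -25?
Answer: -25828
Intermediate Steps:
B(N) = 45*N
B(O) + b(394, r) = 45*(-587) + 587 = -26415 + 587 = -25828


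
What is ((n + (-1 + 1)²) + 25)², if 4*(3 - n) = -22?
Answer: 4489/4 ≈ 1122.3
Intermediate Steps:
n = 17/2 (n = 3 - ¼*(-22) = 3 + 11/2 = 17/2 ≈ 8.5000)
((n + (-1 + 1)²) + 25)² = ((17/2 + (-1 + 1)²) + 25)² = ((17/2 + 0²) + 25)² = ((17/2 + 0) + 25)² = (17/2 + 25)² = (67/2)² = 4489/4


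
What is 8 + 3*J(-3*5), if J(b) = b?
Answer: -37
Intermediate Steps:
8 + 3*J(-3*5) = 8 + 3*(-3*5) = 8 + 3*(-15) = 8 - 45 = -37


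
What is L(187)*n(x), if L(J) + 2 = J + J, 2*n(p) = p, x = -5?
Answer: -930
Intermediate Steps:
n(p) = p/2
L(J) = -2 + 2*J (L(J) = -2 + (J + J) = -2 + 2*J)
L(187)*n(x) = (-2 + 2*187)*((½)*(-5)) = (-2 + 374)*(-5/2) = 372*(-5/2) = -930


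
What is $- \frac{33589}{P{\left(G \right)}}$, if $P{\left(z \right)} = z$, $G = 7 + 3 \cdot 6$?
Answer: $- \frac{33589}{25} \approx -1343.6$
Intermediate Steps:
$G = 25$ ($G = 7 + 18 = 25$)
$- \frac{33589}{P{\left(G \right)}} = - \frac{33589}{25}$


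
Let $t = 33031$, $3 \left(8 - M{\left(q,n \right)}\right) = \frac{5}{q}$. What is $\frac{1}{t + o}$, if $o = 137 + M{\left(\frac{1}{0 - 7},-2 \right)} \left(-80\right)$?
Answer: $\frac{3}{94784} \approx 3.1651 \cdot 10^{-5}$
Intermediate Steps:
$M{\left(q,n \right)} = 8 - \frac{5}{3 q}$ ($M{\left(q,n \right)} = 8 - \frac{5 \frac{1}{q}}{3} = 8 - \frac{5}{3 q}$)
$o = - \frac{4309}{3}$ ($o = 137 + \left(8 - \frac{5}{3 \frac{1}{0 - 7}}\right) \left(-80\right) = 137 + \left(8 - \frac{5}{3 \frac{1}{-7}}\right) \left(-80\right) = 137 + \left(8 - \frac{5}{3 \left(- \frac{1}{7}\right)}\right) \left(-80\right) = 137 + \left(8 - - \frac{35}{3}\right) \left(-80\right) = 137 + \left(8 + \frac{35}{3}\right) \left(-80\right) = 137 + \frac{59}{3} \left(-80\right) = 137 - \frac{4720}{3} = - \frac{4309}{3} \approx -1436.3$)
$\frac{1}{t + o} = \frac{1}{33031 - \frac{4309}{3}} = \frac{1}{\frac{94784}{3}} = \frac{3}{94784}$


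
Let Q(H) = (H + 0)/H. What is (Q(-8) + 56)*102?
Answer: 5814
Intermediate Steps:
Q(H) = 1 (Q(H) = H/H = 1)
(Q(-8) + 56)*102 = (1 + 56)*102 = 57*102 = 5814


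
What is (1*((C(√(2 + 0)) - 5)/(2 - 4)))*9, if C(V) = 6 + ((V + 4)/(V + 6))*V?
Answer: -171/34 - 99*√2/34 ≈ -9.1473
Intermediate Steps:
C(V) = 6 + V*(4 + V)/(6 + V) (C(V) = 6 + ((4 + V)/(6 + V))*V = 6 + V*(4 + V)/(6 + V))
(1*((C(√(2 + 0)) - 5)/(2 - 4)))*9 = (1*(((36 + (√(2 + 0))² + 10*√(2 + 0))/(6 + √(2 + 0)) - 5)/(2 - 4)))*9 = (1*(((36 + (√2)² + 10*√2)/(6 + √2) - 5)/(-2)))*9 = (1*(((36 + 2 + 10*√2)/(6 + √2) - 5)*(-½)))*9 = (1*(((38 + 10*√2)/(6 + √2) - 5)*(-½)))*9 = (1*((-5 + (38 + 10*√2)/(6 + √2))*(-½)))*9 = (1*(5/2 - (38 + 10*√2)/(2*(6 + √2))))*9 = (5/2 - (38 + 10*√2)/(2*(6 + √2)))*9 = 45/2 - 9*(38 + 10*√2)/(2*(6 + √2))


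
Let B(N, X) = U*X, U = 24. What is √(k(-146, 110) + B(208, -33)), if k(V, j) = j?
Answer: I*√682 ≈ 26.115*I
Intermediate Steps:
B(N, X) = 24*X
√(k(-146, 110) + B(208, -33)) = √(110 + 24*(-33)) = √(110 - 792) = √(-682) = I*√682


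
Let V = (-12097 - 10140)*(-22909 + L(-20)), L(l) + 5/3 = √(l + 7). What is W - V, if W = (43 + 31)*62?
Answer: -1528379720/3 + 22237*I*√13 ≈ -5.0946e+8 + 80177.0*I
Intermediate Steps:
L(l) = -5/3 + √(7 + l) (L(l) = -5/3 + √(l + 7) = -5/3 + √(7 + l))
V = 1528393484/3 - 22237*I*√13 (V = (-12097 - 10140)*(-22909 + (-5/3 + √(7 - 20))) = -22237*(-22909 + (-5/3 + √(-13))) = -22237*(-22909 + (-5/3 + I*√13)) = -22237*(-68732/3 + I*√13) = 1528393484/3 - 22237*I*√13 ≈ 5.0946e+8 - 80177.0*I)
W = 4588 (W = 74*62 = 4588)
W - V = 4588 - (1528393484/3 - 22237*I*√13) = 4588 + (-1528393484/3 + 22237*I*√13) = -1528379720/3 + 22237*I*√13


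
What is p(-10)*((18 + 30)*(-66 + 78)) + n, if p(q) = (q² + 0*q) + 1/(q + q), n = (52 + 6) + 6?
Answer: 288176/5 ≈ 57635.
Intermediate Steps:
n = 64 (n = 58 + 6 = 64)
p(q) = q² + 1/(2*q) (p(q) = (q² + 0) + 1/(2*q) = q² + 1/(2*q))
p(-10)*((18 + 30)*(-66 + 78)) + n = ((½ + (-10)³)/(-10))*((18 + 30)*(-66 + 78)) + 64 = (-(½ - 1000)/10)*(48*12) + 64 = -⅒*(-1999/2)*576 + 64 = (1999/20)*576 + 64 = 287856/5 + 64 = 288176/5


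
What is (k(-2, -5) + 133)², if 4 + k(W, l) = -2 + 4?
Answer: 17161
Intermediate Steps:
k(W, l) = -2 (k(W, l) = -4 + (-2 + 4) = -4 + 2 = -2)
(k(-2, -5) + 133)² = (-2 + 133)² = 131² = 17161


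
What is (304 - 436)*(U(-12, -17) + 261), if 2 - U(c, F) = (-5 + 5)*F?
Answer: -34716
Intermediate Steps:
U(c, F) = 2 (U(c, F) = 2 - (-5 + 5)*F = 2 - 0*F = 2 - 1*0 = 2 + 0 = 2)
(304 - 436)*(U(-12, -17) + 261) = (304 - 436)*(2 + 261) = -132*263 = -34716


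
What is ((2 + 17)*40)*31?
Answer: 23560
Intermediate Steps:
((2 + 17)*40)*31 = (19*40)*31 = 760*31 = 23560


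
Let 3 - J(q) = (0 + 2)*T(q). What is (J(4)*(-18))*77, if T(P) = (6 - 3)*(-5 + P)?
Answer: -12474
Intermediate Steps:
T(P) = -15 + 3*P (T(P) = 3*(-5 + P) = -15 + 3*P)
J(q) = 33 - 6*q (J(q) = 3 - (0 + 2)*(-15 + 3*q) = 3 - 2*(-15 + 3*q) = 3 - (-30 + 6*q) = 3 + (30 - 6*q) = 33 - 6*q)
(J(4)*(-18))*77 = ((33 - 6*4)*(-18))*77 = ((33 - 24)*(-18))*77 = (9*(-18))*77 = -162*77 = -12474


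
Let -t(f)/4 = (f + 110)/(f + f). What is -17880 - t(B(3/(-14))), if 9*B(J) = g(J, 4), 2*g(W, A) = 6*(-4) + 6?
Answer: -18098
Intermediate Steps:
g(W, A) = -9 (g(W, A) = (6*(-4) + 6)/2 = (-24 + 6)/2 = (½)*(-18) = -9)
B(J) = -1 (B(J) = (⅑)*(-9) = -1)
t(f) = -2*(110 + f)/f (t(f) = -4*(f + 110)/(f + f) = -4*(110 + f)/(2*f) = -4*(110 + f)*1/(2*f) = -2*(110 + f)/f)
-17880 - t(B(3/(-14))) = -17880 - (-2 - 220/(-1)) = -17880 - (-2 - 220*(-1)) = -17880 - (-2 + 220) = -17880 - 1*218 = -17880 - 218 = -18098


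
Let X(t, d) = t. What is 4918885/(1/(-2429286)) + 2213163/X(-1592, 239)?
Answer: -19023410520260283/1592 ≈ -1.1949e+13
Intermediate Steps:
4918885/(1/(-2429286)) + 2213163/X(-1592, 239) = 4918885/(1/(-2429286)) + 2213163/(-1592) = 4918885/(-1/2429286) + 2213163*(-1/1592) = 4918885*(-2429286) - 2213163/1592 = -11949378466110 - 2213163/1592 = -19023410520260283/1592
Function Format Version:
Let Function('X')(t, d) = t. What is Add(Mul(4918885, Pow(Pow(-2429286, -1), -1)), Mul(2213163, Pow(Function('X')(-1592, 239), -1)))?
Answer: Rational(-19023410520260283, 1592) ≈ -1.1949e+13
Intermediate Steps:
Add(Mul(4918885, Pow(Pow(-2429286, -1), -1)), Mul(2213163, Pow(Function('X')(-1592, 239), -1))) = Add(Mul(4918885, Pow(Pow(-2429286, -1), -1)), Mul(2213163, Pow(-1592, -1))) = Add(Mul(4918885, Pow(Rational(-1, 2429286), -1)), Mul(2213163, Rational(-1, 1592))) = Add(Mul(4918885, -2429286), Rational(-2213163, 1592)) = Add(-11949378466110, Rational(-2213163, 1592)) = Rational(-19023410520260283, 1592)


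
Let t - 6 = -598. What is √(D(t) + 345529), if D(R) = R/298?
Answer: 5*√306841809/149 ≈ 587.82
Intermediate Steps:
t = -592 (t = 6 - 598 = -592)
D(R) = R/298 (D(R) = R*(1/298) = R/298)
√(D(t) + 345529) = √((1/298)*(-592) + 345529) = √(-296/149 + 345529) = √(51483525/149) = 5*√306841809/149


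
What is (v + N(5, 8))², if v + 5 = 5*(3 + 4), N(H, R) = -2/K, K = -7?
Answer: 44944/49 ≈ 917.22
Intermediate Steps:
N(H, R) = 2/7 (N(H, R) = -2/(-7) = -2*(-⅐) = 2/7)
v = 30 (v = -5 + 5*(3 + 4) = -5 + 5*7 = -5 + 35 = 30)
(v + N(5, 8))² = (30 + 2/7)² = (212/7)² = 44944/49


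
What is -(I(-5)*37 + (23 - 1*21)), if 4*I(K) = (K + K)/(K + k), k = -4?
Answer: -221/18 ≈ -12.278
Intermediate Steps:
I(K) = K/(2*(-4 + K)) (I(K) = ((K + K)/(K - 4))/4 = ((2*K)/(-4 + K))/4 = (2*K/(-4 + K))/4 = K/(2*(-4 + K)))
-(I(-5)*37 + (23 - 1*21)) = -(((1/2)*(-5)/(-4 - 5))*37 + (23 - 1*21)) = -(((1/2)*(-5)/(-9))*37 + (23 - 21)) = -(((1/2)*(-5)*(-1/9))*37 + 2) = -((5/18)*37 + 2) = -(185/18 + 2) = -1*221/18 = -221/18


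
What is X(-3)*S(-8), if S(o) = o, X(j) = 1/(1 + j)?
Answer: 4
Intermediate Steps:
X(-3)*S(-8) = -8/(1 - 3) = -8/(-2) = -1/2*(-8) = 4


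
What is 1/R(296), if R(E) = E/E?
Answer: 1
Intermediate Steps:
R(E) = 1
1/R(296) = 1/1 = 1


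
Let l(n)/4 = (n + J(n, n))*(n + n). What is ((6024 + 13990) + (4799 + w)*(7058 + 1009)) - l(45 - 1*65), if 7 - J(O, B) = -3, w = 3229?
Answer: 64780290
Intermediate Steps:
J(O, B) = 10 (J(O, B) = 7 - 1*(-3) = 7 + 3 = 10)
l(n) = 8*n*(10 + n) (l(n) = 4*((n + 10)*(n + n)) = 4*((10 + n)*(2*n)) = 4*(2*n*(10 + n)) = 8*n*(10 + n))
((6024 + 13990) + (4799 + w)*(7058 + 1009)) - l(45 - 1*65) = ((6024 + 13990) + (4799 + 3229)*(7058 + 1009)) - 8*(45 - 1*65)*(10 + (45 - 1*65)) = (20014 + 8028*8067) - 8*(45 - 65)*(10 + (45 - 65)) = (20014 + 64761876) - 8*(-20)*(10 - 20) = 64781890 - 8*(-20)*(-10) = 64781890 - 1*1600 = 64781890 - 1600 = 64780290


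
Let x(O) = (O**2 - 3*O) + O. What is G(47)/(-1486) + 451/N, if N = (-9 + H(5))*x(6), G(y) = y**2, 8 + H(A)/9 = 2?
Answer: -2005097/1123416 ≈ -1.7848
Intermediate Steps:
x(O) = O**2 - 2*O
H(A) = -54 (H(A) = -72 + 9*2 = -72 + 18 = -54)
N = -1512 (N = (-9 - 54)*(6*(-2 + 6)) = -378*4 = -63*24 = -1512)
G(47)/(-1486) + 451/N = 47**2/(-1486) + 451/(-1512) = 2209*(-1/1486) + 451*(-1/1512) = -2209/1486 - 451/1512 = -2005097/1123416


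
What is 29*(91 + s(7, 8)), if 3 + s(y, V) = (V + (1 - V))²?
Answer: 2581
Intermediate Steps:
s(y, V) = -2 (s(y, V) = -3 + (V + (1 - V))² = -3 + 1² = -3 + 1 = -2)
29*(91 + s(7, 8)) = 29*(91 - 2) = 29*89 = 2581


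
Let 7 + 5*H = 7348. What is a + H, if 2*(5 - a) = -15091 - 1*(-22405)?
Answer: -10919/5 ≈ -2183.8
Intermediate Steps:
H = 7341/5 (H = -7/5 + (⅕)*7348 = -7/5 + 7348/5 = 7341/5 ≈ 1468.2)
a = -3652 (a = 5 - (-15091 - 1*(-22405))/2 = 5 - (-15091 + 22405)/2 = 5 - ½*7314 = 5 - 3657 = -3652)
a + H = -3652 + 7341/5 = -10919/5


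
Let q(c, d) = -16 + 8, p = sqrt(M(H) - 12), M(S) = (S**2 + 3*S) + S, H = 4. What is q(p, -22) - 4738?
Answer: -4746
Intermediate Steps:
M(S) = S**2 + 4*S
p = 2*sqrt(5) (p = sqrt(4*(4 + 4) - 12) = sqrt(4*8 - 12) = sqrt(32 - 12) = sqrt(20) = 2*sqrt(5) ≈ 4.4721)
q(c, d) = -8
q(p, -22) - 4738 = -8 - 4738 = -4746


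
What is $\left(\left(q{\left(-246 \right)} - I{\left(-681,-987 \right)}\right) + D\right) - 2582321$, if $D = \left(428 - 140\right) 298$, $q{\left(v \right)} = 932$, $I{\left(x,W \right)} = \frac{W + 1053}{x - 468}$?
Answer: $- \frac{955801373}{383} \approx -2.4956 \cdot 10^{6}$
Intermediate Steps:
$I{\left(x,W \right)} = \frac{1053 + W}{-468 + x}$
$D = 85824$ ($D = 288 \cdot 298 = 85824$)
$\left(\left(q{\left(-246 \right)} - I{\left(-681,-987 \right)}\right) + D\right) - 2582321 = \left(\left(932 - \frac{1053 - 987}{-468 - 681}\right) + 85824\right) - 2582321 = \left(\left(932 - \frac{1}{-1149} \cdot 66\right) + 85824\right) - 2582321 = \left(\left(932 - \left(- \frac{1}{1149}\right) 66\right) + 85824\right) - 2582321 = \left(\left(932 - - \frac{22}{383}\right) + 85824\right) - 2582321 = \left(\left(932 + \frac{22}{383}\right) + 85824\right) - 2582321 = \left(\frac{356978}{383} + 85824\right) - 2582321 = \frac{33227570}{383} - 2582321 = - \frac{955801373}{383}$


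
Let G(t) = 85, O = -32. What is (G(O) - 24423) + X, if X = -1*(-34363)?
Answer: 10025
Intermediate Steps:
X = 34363
(G(O) - 24423) + X = (85 - 24423) + 34363 = -24338 + 34363 = 10025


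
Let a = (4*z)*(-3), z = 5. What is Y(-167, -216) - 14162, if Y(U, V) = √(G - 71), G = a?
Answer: -14162 + I*√131 ≈ -14162.0 + 11.446*I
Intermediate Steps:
a = -60 (a = (4*5)*(-3) = 20*(-3) = -60)
G = -60
Y(U, V) = I*√131 (Y(U, V) = √(-60 - 71) = √(-131) = I*√131)
Y(-167, -216) - 14162 = I*√131 - 14162 = -14162 + I*√131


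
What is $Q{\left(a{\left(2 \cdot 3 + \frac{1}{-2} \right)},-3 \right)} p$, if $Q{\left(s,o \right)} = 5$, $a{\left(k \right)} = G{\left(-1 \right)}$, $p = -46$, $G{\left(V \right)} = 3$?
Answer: $-230$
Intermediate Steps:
$a{\left(k \right)} = 3$
$Q{\left(a{\left(2 \cdot 3 + \frac{1}{-2} \right)},-3 \right)} p = 5 \left(-46\right) = -230$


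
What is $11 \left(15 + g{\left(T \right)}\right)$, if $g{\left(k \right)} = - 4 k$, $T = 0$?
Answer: $165$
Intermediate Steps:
$11 \left(15 + g{\left(T \right)}\right) = 11 \left(15 - 0\right) = 11 \left(15 + 0\right) = 11 \cdot 15 = 165$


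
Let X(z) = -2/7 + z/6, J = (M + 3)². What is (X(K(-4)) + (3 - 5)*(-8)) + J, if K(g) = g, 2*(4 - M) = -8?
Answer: 2857/21 ≈ 136.05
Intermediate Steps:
M = 8 (M = 4 - ½*(-8) = 4 + 4 = 8)
J = 121 (J = (8 + 3)² = 11² = 121)
X(z) = -2/7 + z/6 (X(z) = -2*⅐ + z*(⅙) = -2/7 + z/6)
(X(K(-4)) + (3 - 5)*(-8)) + J = ((-2/7 + (⅙)*(-4)) + (3 - 5)*(-8)) + 121 = ((-2/7 - ⅔) - 2*(-8)) + 121 = (-20/21 + 16) + 121 = 316/21 + 121 = 2857/21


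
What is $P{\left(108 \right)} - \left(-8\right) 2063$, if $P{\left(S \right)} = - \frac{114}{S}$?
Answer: $\frac{297053}{18} \approx 16503.0$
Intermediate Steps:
$P{\left(108 \right)} - \left(-8\right) 2063 = - \frac{114}{108} - \left(-8\right) 2063 = \left(-114\right) \frac{1}{108} - -16504 = - \frac{19}{18} + 16504 = \frac{297053}{18}$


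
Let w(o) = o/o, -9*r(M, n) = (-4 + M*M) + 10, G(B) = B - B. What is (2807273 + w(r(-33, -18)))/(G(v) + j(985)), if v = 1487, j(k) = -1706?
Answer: -1403637/853 ≈ -1645.5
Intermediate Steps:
G(B) = 0
r(M, n) = -⅔ - M²/9 (r(M, n) = -((-4 + M*M) + 10)/9 = -((-4 + M²) + 10)/9 = -(6 + M²)/9 = -⅔ - M²/9)
w(o) = 1
(2807273 + w(r(-33, -18)))/(G(v) + j(985)) = (2807273 + 1)/(0 - 1706) = 2807274/(-1706) = 2807274*(-1/1706) = -1403637/853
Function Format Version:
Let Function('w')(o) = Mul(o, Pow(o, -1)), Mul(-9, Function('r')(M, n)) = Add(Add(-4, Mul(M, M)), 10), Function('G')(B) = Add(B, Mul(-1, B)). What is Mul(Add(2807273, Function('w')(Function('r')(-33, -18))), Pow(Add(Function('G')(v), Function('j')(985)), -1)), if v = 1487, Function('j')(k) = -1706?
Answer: Rational(-1403637, 853) ≈ -1645.5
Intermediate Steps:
Function('G')(B) = 0
Function('r')(M, n) = Add(Rational(-2, 3), Mul(Rational(-1, 9), Pow(M, 2))) (Function('r')(M, n) = Mul(Rational(-1, 9), Add(Add(-4, Mul(M, M)), 10)) = Mul(Rational(-1, 9), Add(Add(-4, Pow(M, 2)), 10)) = Mul(Rational(-1, 9), Add(6, Pow(M, 2))) = Add(Rational(-2, 3), Mul(Rational(-1, 9), Pow(M, 2))))
Function('w')(o) = 1
Mul(Add(2807273, Function('w')(Function('r')(-33, -18))), Pow(Add(Function('G')(v), Function('j')(985)), -1)) = Mul(Add(2807273, 1), Pow(Add(0, -1706), -1)) = Mul(2807274, Pow(-1706, -1)) = Mul(2807274, Rational(-1, 1706)) = Rational(-1403637, 853)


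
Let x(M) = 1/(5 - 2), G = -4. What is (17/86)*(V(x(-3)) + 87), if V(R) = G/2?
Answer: 1445/86 ≈ 16.802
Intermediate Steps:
x(M) = ⅓ (x(M) = 1/3 = ⅓)
V(R) = -2 (V(R) = -4/2 = -4*½ = -2)
(17/86)*(V(x(-3)) + 87) = (17/86)*(-2 + 87) = (17*(1/86))*85 = (17/86)*85 = 1445/86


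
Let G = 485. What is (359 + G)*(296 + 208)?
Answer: 425376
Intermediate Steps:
(359 + G)*(296 + 208) = (359 + 485)*(296 + 208) = 844*504 = 425376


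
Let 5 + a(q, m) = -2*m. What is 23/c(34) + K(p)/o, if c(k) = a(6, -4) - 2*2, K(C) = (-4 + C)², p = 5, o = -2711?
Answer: -62354/2711 ≈ -23.000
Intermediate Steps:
a(q, m) = -5 - 2*m
c(k) = -1 (c(k) = (-5 - 2*(-4)) - 2*2 = (-5 + 8) - 4 = 3 - 4 = -1)
23/c(34) + K(p)/o = 23/(-1) + (-4 + 5)²/(-2711) = 23*(-1) + 1²*(-1/2711) = -23 + 1*(-1/2711) = -23 - 1/2711 = -62354/2711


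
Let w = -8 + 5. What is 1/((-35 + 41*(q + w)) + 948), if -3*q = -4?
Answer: 3/2534 ≈ 0.0011839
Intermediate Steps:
q = 4/3 (q = -⅓*(-4) = 4/3 ≈ 1.3333)
w = -3
1/((-35 + 41*(q + w)) + 948) = 1/((-35 + 41*(4/3 - 3)) + 948) = 1/((-35 + 41*(-5/3)) + 948) = 1/((-35 - 205/3) + 948) = 1/(-310/3 + 948) = 1/(2534/3) = 3/2534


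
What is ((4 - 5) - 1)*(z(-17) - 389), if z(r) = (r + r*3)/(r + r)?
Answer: 774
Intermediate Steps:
z(r) = 2 (z(r) = (r + 3*r)/((2*r)) = (4*r)*(1/(2*r)) = 2)
((4 - 5) - 1)*(z(-17) - 389) = ((4 - 5) - 1)*(2 - 389) = (-1 - 1)*(-387) = -2*(-387) = 774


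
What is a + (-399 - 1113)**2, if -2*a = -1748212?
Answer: 3160250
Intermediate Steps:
a = 874106 (a = -1/2*(-1748212) = 874106)
a + (-399 - 1113)**2 = 874106 + (-399 - 1113)**2 = 874106 + (-1512)**2 = 874106 + 2286144 = 3160250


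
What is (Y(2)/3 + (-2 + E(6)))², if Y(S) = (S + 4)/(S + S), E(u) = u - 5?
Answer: ¼ ≈ 0.25000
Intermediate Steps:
E(u) = -5 + u
Y(S) = (4 + S)/(2*S) (Y(S) = (4 + S)/((2*S)) = (4 + S)*(1/(2*S)) = (4 + S)/(2*S))
(Y(2)/3 + (-2 + E(6)))² = (((½)*(4 + 2)/2)/3 + (-2 + (-5 + 6)))² = (((½)*(½)*6)*(⅓) + (-2 + 1))² = ((3/2)*(⅓) - 1)² = (½ - 1)² = (-½)² = ¼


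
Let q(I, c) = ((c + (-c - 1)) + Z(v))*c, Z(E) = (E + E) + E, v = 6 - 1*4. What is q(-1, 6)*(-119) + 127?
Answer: -3443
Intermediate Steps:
v = 2 (v = 6 - 4 = 2)
Z(E) = 3*E (Z(E) = 2*E + E = 3*E)
q(I, c) = 5*c (q(I, c) = ((c + (-c - 1)) + 3*2)*c = ((c + (-1 - c)) + 6)*c = (-1 + 6)*c = 5*c)
q(-1, 6)*(-119) + 127 = (5*6)*(-119) + 127 = 30*(-119) + 127 = -3570 + 127 = -3443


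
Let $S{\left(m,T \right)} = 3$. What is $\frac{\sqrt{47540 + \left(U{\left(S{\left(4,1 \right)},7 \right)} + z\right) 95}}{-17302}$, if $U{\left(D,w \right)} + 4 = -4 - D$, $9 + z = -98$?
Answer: $- \frac{\sqrt{36330}}{17302} \approx -0.011016$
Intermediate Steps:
$z = -107$ ($z = -9 - 98 = -107$)
$U{\left(D,w \right)} = -8 - D$ ($U{\left(D,w \right)} = -4 - \left(4 + D\right) = -8 - D$)
$\frac{\sqrt{47540 + \left(U{\left(S{\left(4,1 \right)},7 \right)} + z\right) 95}}{-17302} = \frac{\sqrt{47540 + \left(\left(-8 - 3\right) - 107\right) 95}}{-17302} = \sqrt{47540 + \left(\left(-8 - 3\right) - 107\right) 95} \left(- \frac{1}{17302}\right) = \sqrt{47540 + \left(-11 - 107\right) 95} \left(- \frac{1}{17302}\right) = \sqrt{47540 - 11210} \left(- \frac{1}{17302}\right) = \sqrt{36330} \left(- \frac{1}{17302}\right) = - \frac{\sqrt{36330}}{17302}$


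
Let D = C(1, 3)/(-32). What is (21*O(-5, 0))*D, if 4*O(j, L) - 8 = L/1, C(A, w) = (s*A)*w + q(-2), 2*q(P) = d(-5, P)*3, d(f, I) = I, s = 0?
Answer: 63/16 ≈ 3.9375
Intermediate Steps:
q(P) = 3*P/2 (q(P) = (P*3)/2 = (3*P)/2 = 3*P/2)
C(A, w) = -3 (C(A, w) = (0*A)*w + (3/2)*(-2) = 0*w - 3 = 0 - 3 = -3)
D = 3/32 (D = -3/(-32) = -3*(-1/32) = 3/32 ≈ 0.093750)
O(j, L) = 2 + L/4 (O(j, L) = 2 + (L/1)/4 = 2 + (L*1)/4 = 2 + L/4)
(21*O(-5, 0))*D = (21*(2 + (¼)*0))*(3/32) = (21*(2 + 0))*(3/32) = (21*2)*(3/32) = 42*(3/32) = 63/16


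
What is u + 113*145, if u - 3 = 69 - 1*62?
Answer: 16395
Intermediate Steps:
u = 10 (u = 3 + (69 - 1*62) = 3 + (69 - 62) = 3 + 7 = 10)
u + 113*145 = 10 + 113*145 = 10 + 16385 = 16395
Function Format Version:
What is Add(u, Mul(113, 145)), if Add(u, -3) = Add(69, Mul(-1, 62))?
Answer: 16395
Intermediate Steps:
u = 10 (u = Add(3, Add(69, Mul(-1, 62))) = Add(3, Add(69, -62)) = Add(3, 7) = 10)
Add(u, Mul(113, 145)) = Add(10, Mul(113, 145)) = Add(10, 16385) = 16395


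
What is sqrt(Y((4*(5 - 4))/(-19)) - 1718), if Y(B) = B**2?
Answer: I*sqrt(620182)/19 ≈ 41.448*I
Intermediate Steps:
sqrt(Y((4*(5 - 4))/(-19)) - 1718) = sqrt(((4*(5 - 4))/(-19))**2 - 1718) = sqrt(((4*1)*(-1/19))**2 - 1718) = sqrt((4*(-1/19))**2 - 1718) = sqrt((-4/19)**2 - 1718) = sqrt(16/361 - 1718) = sqrt(-620182/361) = I*sqrt(620182)/19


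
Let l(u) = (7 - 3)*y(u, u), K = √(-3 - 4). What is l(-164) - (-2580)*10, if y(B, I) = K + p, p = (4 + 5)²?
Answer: 26124 + 4*I*√7 ≈ 26124.0 + 10.583*I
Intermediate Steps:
p = 81 (p = 9² = 81)
K = I*√7 (K = √(-7) = I*√7 ≈ 2.6458*I)
y(B, I) = 81 + I*√7 (y(B, I) = I*√7 + 81 = 81 + I*√7)
l(u) = 324 + 4*I*√7 (l(u) = (7 - 3)*(81 + I*√7) = 4*(81 + I*√7) = 324 + 4*I*√7)
l(-164) - (-2580)*10 = (324 + 4*I*√7) - (-2580)*10 = (324 + 4*I*√7) - 1*(-25800) = (324 + 4*I*√7) + 25800 = 26124 + 4*I*√7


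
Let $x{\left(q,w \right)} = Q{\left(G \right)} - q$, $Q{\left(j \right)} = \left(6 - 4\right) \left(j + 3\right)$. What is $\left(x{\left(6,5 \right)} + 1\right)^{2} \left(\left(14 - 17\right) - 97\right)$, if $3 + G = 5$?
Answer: $-2500$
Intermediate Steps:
$G = 2$ ($G = -3 + 5 = 2$)
$Q{\left(j \right)} = 6 + 2 j$ ($Q{\left(j \right)} = 2 \left(3 + j\right) = 6 + 2 j$)
$x{\left(q,w \right)} = 10 - q$ ($x{\left(q,w \right)} = \left(6 + 2 \cdot 2\right) - q = \left(6 + 4\right) - q = 10 - q$)
$\left(x{\left(6,5 \right)} + 1\right)^{2} \left(\left(14 - 17\right) - 97\right) = \left(\left(10 - 6\right) + 1\right)^{2} \left(\left(14 - 17\right) - 97\right) = \left(\left(10 - 6\right) + 1\right)^{2} \left(-3 - 97\right) = \left(4 + 1\right)^{2} \left(-100\right) = 5^{2} \left(-100\right) = 25 \left(-100\right) = -2500$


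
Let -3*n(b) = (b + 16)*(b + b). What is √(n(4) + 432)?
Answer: 4*√213/3 ≈ 19.459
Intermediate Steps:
n(b) = -2*b*(16 + b)/3 (n(b) = -(b + 16)*(b + b)/3 = -(16 + b)*2*b/3 = -2*b*(16 + b)/3)
√(n(4) + 432) = √(-⅔*4*(16 + 4) + 432) = √(-⅔*4*20 + 432) = √(-160/3 + 432) = √(1136/3) = 4*√213/3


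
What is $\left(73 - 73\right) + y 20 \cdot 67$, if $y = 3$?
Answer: $4020$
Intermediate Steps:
$\left(73 - 73\right) + y 20 \cdot 67 = \left(73 - 73\right) + 3 \cdot 20 \cdot 67 = \left(73 - 73\right) + 60 \cdot 67 = 0 + 4020 = 4020$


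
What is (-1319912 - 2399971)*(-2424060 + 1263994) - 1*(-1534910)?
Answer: 4315311327188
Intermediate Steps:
(-1319912 - 2399971)*(-2424060 + 1263994) - 1*(-1534910) = -3719883*(-1160066) + 1534910 = 4315309792278 + 1534910 = 4315311327188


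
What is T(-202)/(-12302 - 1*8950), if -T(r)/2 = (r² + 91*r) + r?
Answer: 1010/483 ≈ 2.0911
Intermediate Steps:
T(r) = -184*r - 2*r² (T(r) = -2*((r² + 91*r) + r) = -2*(r² + 92*r) = -184*r - 2*r²)
T(-202)/(-12302 - 1*8950) = (-2*(-202)*(92 - 202))/(-12302 - 1*8950) = (-2*(-202)*(-110))/(-12302 - 8950) = -44440/(-21252) = -44440*(-1/21252) = 1010/483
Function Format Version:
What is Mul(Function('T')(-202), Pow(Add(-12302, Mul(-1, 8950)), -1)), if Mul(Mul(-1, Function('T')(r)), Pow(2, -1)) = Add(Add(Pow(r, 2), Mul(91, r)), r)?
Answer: Rational(1010, 483) ≈ 2.0911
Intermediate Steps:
Function('T')(r) = Add(Mul(-184, r), Mul(-2, Pow(r, 2))) (Function('T')(r) = Mul(-2, Add(Add(Pow(r, 2), Mul(91, r)), r)) = Mul(-2, Add(Pow(r, 2), Mul(92, r))) = Add(Mul(-184, r), Mul(-2, Pow(r, 2))))
Mul(Function('T')(-202), Pow(Add(-12302, Mul(-1, 8950)), -1)) = Mul(Mul(-2, -202, Add(92, -202)), Pow(Add(-12302, Mul(-1, 8950)), -1)) = Mul(Mul(-2, -202, -110), Pow(Add(-12302, -8950), -1)) = Mul(-44440, Pow(-21252, -1)) = Mul(-44440, Rational(-1, 21252)) = Rational(1010, 483)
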